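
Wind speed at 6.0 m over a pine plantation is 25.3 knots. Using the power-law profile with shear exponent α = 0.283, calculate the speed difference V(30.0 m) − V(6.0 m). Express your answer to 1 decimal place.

Power law: V₂ = V₁ · (z₂/z₁)^α = 25.3 × (5.0000)^0.283 = 39.8960 knots
ΔV = 39.8960 − 25.3 = 14.5960 knots

14.6 knots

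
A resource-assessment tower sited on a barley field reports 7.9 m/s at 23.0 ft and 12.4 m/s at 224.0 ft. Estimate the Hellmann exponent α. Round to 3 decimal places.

α ≈ 0.198

Power law: V₂/V₁ = (z₂/z₁)^α ⇒ α = ln(V₂/V₁) / ln(z₂/z₁)
α = ln(12.4/7.9) / ln(224.0/23.0) = ln(1.5696) / ln(9.7391)
  = 0.45083 / 2.27615 = 0.19807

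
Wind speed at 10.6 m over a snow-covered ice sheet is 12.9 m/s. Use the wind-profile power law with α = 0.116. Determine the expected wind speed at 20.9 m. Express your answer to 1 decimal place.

14.0 m/s

Power-law profile: V₂ = V₁ · (z₂/z₁)^α
V₂ = 12.9 × (20.9/10.6)^0.116 = 12.9 × (1.9717)^0.116
    = 12.9 × 1.0819 = 13.9570 m/s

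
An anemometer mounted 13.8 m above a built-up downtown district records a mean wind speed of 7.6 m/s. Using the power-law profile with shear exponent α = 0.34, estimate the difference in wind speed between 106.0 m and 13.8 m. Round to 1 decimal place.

Power law: V₂ = V₁ · (z₂/z₁)^α = 7.6 × (7.6812)^0.34 = 15.2005 m/s
ΔV = 15.2005 − 7.6 = 7.6005 m/s

7.6 m/s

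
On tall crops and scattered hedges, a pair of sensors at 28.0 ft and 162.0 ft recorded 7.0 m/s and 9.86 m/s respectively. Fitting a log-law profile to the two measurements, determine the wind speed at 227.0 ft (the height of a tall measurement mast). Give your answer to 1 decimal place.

Log law: V ∝ ln(z/z₀). From the pair, with r = V₁/V₂ = 0.70994,
ln z₀ = (ln z₁ − r·ln z₂)/(1 − r) = (3.3322 − 0.70994×5.0876)/0.29006 = -0.9642 → z₀ = 0.3813 ft
V₃ = V₁ · ln(z₃/z₀)/ln(z₁/z₀) = 7.0 × 6.3892/4.2964 = 10.4096 m/s

10.4 m/s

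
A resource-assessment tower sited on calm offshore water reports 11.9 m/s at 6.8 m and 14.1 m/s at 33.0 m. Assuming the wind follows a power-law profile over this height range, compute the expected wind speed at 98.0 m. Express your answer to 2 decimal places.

15.85 m/s

First find α: α = ln(V₂/V₁)/ln(z₂/z₁) = ln(14.1/11.9)/ln(33.0/6.8) = 0.16964/1.57958 = 0.1074
Extrapolate from 33.0 m to 98.0 m: V₃ = 14.1 × (98.0/33.0)^0.1074 = 14.1 × 1.1240 = 15.8484 m/s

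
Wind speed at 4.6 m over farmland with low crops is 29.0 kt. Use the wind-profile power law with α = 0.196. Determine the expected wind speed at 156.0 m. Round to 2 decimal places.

57.86 kt

Power-law profile: V₂ = V₁ · (z₂/z₁)^α
V₂ = 29.0 × (156.0/4.6)^0.196 = 29.0 × (33.9130)^0.196
    = 29.0 × 1.9950 = 57.8562 kt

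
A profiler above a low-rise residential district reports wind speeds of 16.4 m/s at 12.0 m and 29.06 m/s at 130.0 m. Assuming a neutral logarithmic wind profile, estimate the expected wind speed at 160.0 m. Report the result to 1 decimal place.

Log law: V ∝ ln(z/z₀). From the pair, with r = V₁/V₂ = 0.56435,
ln z₀ = (ln z₁ − r·ln z₂)/(1 − r) = (2.4849 − 0.56435×4.8675)/0.43565 = -0.6016 → z₀ = 0.5479 m
V₃ = V₁ · ln(z₃/z₀)/ln(z₁/z₀) = 16.4 × 5.6768/3.0865 = 30.1633 m/s

30.2 m/s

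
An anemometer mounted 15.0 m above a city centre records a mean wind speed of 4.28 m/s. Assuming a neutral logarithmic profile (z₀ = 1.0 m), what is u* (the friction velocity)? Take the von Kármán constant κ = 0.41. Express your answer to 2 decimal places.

Log law: V(z) = (u*/κ) · ln(z/z₀) ⇒ u* = κ · V / ln(z/z₀)
u* = 0.41 × 4.28 / ln(15.0/1.0) = 0.41 × 4.28 / 2.7081
   = 1.7548 / 2.7081 = 0.6480 m/s

u* ≈ 0.65 m/s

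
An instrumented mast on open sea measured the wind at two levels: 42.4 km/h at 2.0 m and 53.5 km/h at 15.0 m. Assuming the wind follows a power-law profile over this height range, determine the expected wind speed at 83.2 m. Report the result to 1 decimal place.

65.2 km/h

First find α: α = ln(V₂/V₁)/ln(z₂/z₁) = ln(53.5/42.4)/ln(15.0/2.0) = 0.23253/2.01490 = 0.1154
Extrapolate from 15.0 m to 83.2 m: V₃ = 53.5 × (83.2/15.0)^0.1154 = 53.5 × 1.2186 = 65.1959 km/h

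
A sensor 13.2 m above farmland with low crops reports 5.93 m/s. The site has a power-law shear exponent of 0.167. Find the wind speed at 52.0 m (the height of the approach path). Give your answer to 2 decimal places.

7.46 m/s

Power-law profile: V₂ = V₁ · (z₂/z₁)^α
V₂ = 5.93 × (52.0/13.2)^0.167 = 5.93 × (3.9394)^0.167
    = 5.93 × 1.2573 = 7.4558 m/s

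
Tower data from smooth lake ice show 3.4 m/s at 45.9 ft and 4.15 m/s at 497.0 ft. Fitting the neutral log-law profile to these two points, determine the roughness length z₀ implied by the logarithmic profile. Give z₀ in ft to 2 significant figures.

z₀ ≈ 0.00094 ft

Log law: V(z) ∝ ln(z/z₀). With r = V₁/V₂ = 3.4/4.15 = 0.81928,
r · ln(z₂/z₀) = ln(z₁/z₀) ⇒ ln z₀ = (ln z₁ − r·ln z₂)/(1 − r)
ln z₀ = (3.82647 − 0.81928×6.20859) / 0.18072 = -6.9725
z₀ = exp(-6.9725) = 0.0009373 ft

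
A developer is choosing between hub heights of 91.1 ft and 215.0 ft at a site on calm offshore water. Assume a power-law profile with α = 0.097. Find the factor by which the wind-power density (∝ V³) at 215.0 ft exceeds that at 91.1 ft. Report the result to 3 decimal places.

1.284

Speed ratio: V_B/V_A = (z_B/z_A)^α = (215.0/91.1)^0.097 = (2.3600)^0.097 = 1.08686
Power-density ratio: P_B/P_A = (V_B/V_A)³ = (1.08686)³ = 1.28387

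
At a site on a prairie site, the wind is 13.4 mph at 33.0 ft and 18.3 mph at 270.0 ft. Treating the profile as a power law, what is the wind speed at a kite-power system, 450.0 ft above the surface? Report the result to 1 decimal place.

First find α: α = ln(V₂/V₁)/ln(z₂/z₁) = ln(18.3/13.4)/ln(270.0/33.0) = 0.31165/2.10191 = 0.1483
Extrapolate from 270.0 ft to 450.0 ft: V₃ = 18.3 × (450.0/270.0)^0.1483 = 18.3 × 1.0787 = 19.7399 mph

19.7 mph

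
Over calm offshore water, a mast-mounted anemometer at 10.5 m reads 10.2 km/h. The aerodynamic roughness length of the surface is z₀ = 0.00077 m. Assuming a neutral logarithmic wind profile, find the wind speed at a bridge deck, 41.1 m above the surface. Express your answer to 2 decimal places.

Log law: V(z) ∝ ln(z/z₀), so V₂/V₁ = ln(z₂/z₀) / ln(z₁/z₀).
ln(41.1/0.00077) = 10.8851, ln(10.5/0.00077) = 9.5205
V₂ = 10.2 × 10.8851/9.5205 = 10.2 × 1.1433 = 11.6620 km/h

11.66 km/h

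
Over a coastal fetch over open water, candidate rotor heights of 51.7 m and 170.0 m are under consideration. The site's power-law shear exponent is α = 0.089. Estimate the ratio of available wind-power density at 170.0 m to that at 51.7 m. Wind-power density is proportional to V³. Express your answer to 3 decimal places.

Speed ratio: V_B/V_A = (z_B/z_A)^α = (170.0/51.7)^0.089 = (3.2882)^0.089 = 1.11176
Power-density ratio: P_B/P_A = (V_B/V_A)³ = (1.11176)³ = 1.37413

1.374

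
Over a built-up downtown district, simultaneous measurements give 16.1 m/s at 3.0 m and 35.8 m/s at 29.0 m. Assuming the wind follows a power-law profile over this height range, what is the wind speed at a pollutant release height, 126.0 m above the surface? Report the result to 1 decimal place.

60.1 m/s

First find α: α = ln(V₂/V₁)/ln(z₂/z₁) = ln(35.8/16.1)/ln(29.0/3.0) = 0.79913/2.26868 = 0.3522
Extrapolate from 29.0 m to 126.0 m: V₃ = 35.8 × (126.0/29.0)^0.3522 = 35.8 × 1.6777 = 60.0627 m/s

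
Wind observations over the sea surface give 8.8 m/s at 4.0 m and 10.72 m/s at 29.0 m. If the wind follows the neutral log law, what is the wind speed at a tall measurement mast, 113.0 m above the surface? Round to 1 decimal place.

12.0 m/s

Log law: V ∝ ln(z/z₀). From the pair, with r = V₁/V₂ = 0.82090,
ln z₀ = (ln z₁ − r·ln z₂)/(1 − r) = (1.3863 − 0.82090×3.3673)/0.17910 = -7.6933 → z₀ = 0.0004559 m
V₃ = V₁ · ln(z₃/z₀)/ln(z₁/z₀) = 8.8 × 12.4207/9.0796 = 12.0382 m/s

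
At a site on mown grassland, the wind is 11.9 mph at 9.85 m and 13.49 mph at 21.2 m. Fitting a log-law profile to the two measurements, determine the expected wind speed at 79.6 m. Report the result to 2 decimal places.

16.23 mph

Log law: V ∝ ln(z/z₀). From the pair, with r = V₁/V₂ = 0.88213,
ln z₀ = (ln z₁ − r·ln z₂)/(1 − r) = (2.2875 − 0.88213×3.0540)/0.11787 = -3.4494 → z₀ = 0.03176 m
V₃ = V₁ · ln(z₃/z₀)/ln(z₁/z₀) = 11.9 × 7.8265/5.7369 = 16.2343 mph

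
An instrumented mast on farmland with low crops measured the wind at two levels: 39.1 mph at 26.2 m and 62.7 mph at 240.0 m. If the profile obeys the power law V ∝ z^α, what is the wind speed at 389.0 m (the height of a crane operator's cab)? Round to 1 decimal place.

First find α: α = ln(V₂/V₁)/ln(z₂/z₁) = ln(62.7/39.1)/ln(240.0/26.2) = 0.47224/2.21488 = 0.2132
Extrapolate from 240.0 m to 389.0 m: V₃ = 62.7 × (389.0/240.0)^0.2132 = 62.7 × 1.1085 = 69.5002 mph

69.5 mph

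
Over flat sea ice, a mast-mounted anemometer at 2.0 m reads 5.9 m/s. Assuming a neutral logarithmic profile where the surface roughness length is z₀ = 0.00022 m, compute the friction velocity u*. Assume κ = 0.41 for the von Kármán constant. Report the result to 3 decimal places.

u* ≈ 0.265 m/s

Log law: V(z) = (u*/κ) · ln(z/z₀) ⇒ u* = κ · V / ln(z/z₀)
u* = 0.41 × 5.9 / ln(2.0/0.00022) = 0.41 × 5.9 / 9.1150
   = 2.4190 / 9.1150 = 0.2654 m/s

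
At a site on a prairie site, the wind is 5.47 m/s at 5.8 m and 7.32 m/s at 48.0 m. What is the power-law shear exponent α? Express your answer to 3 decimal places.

Power law: V₂/V₁ = (z₂/z₁)^α ⇒ α = ln(V₂/V₁) / ln(z₂/z₁)
α = ln(7.32/5.47) / ln(48.0/5.8) = ln(1.3382) / ln(8.2759)
  = 0.29133 / 2.11334 = 0.13785

α ≈ 0.138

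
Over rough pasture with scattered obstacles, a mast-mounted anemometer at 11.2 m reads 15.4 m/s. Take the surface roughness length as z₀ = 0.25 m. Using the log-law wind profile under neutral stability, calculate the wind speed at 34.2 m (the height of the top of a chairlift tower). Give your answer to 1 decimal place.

Log law: V(z) ∝ ln(z/z₀), so V₂/V₁ = ln(z₂/z₀) / ln(z₁/z₀).
ln(34.2/0.25) = 4.9185, ln(11.2/0.25) = 3.8022
V₂ = 15.4 × 4.9185/3.8022 = 15.4 × 1.2936 = 19.9214 m/s

19.9 m/s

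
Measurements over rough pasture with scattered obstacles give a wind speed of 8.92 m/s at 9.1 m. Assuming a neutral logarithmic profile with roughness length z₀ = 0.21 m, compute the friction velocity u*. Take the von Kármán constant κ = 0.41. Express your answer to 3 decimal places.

u* ≈ 0.970 m/s

Log law: V(z) = (u*/κ) · ln(z/z₀) ⇒ u* = κ · V / ln(z/z₀)
u* = 0.41 × 8.92 / ln(9.1/0.21) = 0.41 × 8.92 / 3.7689
   = 3.6572 / 3.7689 = 0.9704 m/s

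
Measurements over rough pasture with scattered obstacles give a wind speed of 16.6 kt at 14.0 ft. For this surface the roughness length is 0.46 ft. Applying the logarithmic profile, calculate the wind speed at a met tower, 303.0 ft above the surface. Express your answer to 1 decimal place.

31.5 kt

Log law: V(z) ∝ ln(z/z₀), so V₂/V₁ = ln(z₂/z₀) / ln(z₁/z₀).
ln(303.0/0.46) = 6.4903, ln(14.0/0.46) = 3.4156
V₂ = 16.6 × 6.4903/3.4156 = 16.6 × 1.9002 = 31.5431 kt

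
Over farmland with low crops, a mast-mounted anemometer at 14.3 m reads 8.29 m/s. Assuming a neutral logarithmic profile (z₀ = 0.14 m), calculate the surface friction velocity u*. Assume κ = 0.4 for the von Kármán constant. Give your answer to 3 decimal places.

u* ≈ 0.717 m/s

Log law: V(z) = (u*/κ) · ln(z/z₀) ⇒ u* = κ · V / ln(z/z₀)
u* = 0.4 × 8.29 / ln(14.3/0.14) = 0.4 × 8.29 / 4.6264
   = 3.3160 / 4.6264 = 0.7168 m/s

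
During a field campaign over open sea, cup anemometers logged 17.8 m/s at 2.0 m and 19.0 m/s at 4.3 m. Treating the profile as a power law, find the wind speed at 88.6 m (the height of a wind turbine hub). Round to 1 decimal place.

24.6 m/s

First find α: α = ln(V₂/V₁)/ln(z₂/z₁) = ln(19.0/17.8)/ln(4.3/2.0) = 0.06524/0.76547 = 0.0852
Extrapolate from 4.3 m to 88.6 m: V₃ = 19.0 × (88.6/4.3)^0.0852 = 19.0 × 1.2942 = 24.5891 m/s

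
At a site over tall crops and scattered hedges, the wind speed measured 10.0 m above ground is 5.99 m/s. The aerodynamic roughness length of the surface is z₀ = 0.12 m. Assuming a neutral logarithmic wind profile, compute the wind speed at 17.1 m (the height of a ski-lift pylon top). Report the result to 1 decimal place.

Log law: V(z) ∝ ln(z/z₀), so V₂/V₁ = ln(z₂/z₀) / ln(z₁/z₀).
ln(17.1/0.12) = 4.9593, ln(10.0/0.12) = 4.4228
V₂ = 5.99 × 4.9593/4.4228 = 5.99 × 1.1213 = 6.7166 m/s

6.7 m/s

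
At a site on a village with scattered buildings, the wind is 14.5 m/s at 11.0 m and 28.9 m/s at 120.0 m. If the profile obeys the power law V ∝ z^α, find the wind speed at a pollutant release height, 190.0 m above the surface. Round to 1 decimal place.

First find α: α = ln(V₂/V₁)/ln(z₂/z₁) = ln(28.9/14.5)/ln(120.0/11.0) = 0.68969/2.38960 = 0.2886
Extrapolate from 120.0 m to 190.0 m: V₃ = 28.9 × (190.0/120.0)^0.2886 = 28.9 × 1.1418 = 32.9989 m/s

33.0 m/s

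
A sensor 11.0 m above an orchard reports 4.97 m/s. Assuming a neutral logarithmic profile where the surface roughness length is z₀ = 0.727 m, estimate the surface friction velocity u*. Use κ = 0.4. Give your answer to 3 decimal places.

u* ≈ 0.732 m/s

Log law: V(z) = (u*/κ) · ln(z/z₀) ⇒ u* = κ · V / ln(z/z₀)
u* = 0.4 × 4.97 / ln(11.0/0.727) = 0.4 × 4.97 / 2.7167
   = 1.9880 / 2.7167 = 0.7318 m/s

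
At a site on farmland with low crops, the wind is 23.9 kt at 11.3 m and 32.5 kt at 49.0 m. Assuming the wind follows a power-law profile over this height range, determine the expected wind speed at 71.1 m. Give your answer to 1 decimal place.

First find α: α = ln(V₂/V₁)/ln(z₂/z₁) = ln(32.5/23.9)/ln(49.0/11.3) = 0.30736/1.46702 = 0.2095
Extrapolate from 49.0 m to 71.1 m: V₃ = 32.5 × (71.1/49.0)^0.2095 = 32.5 × 1.0811 = 35.1363 kt

35.1 kt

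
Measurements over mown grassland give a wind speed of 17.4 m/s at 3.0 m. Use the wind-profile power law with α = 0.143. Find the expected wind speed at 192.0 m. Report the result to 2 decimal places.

Power-law profile: V₂ = V₁ · (z₂/z₁)^α
V₂ = 17.4 × (192.0/3.0)^0.143 = 17.4 × (64.0000)^0.143
    = 17.4 × 1.8125 = 31.5379 m/s

31.54 m/s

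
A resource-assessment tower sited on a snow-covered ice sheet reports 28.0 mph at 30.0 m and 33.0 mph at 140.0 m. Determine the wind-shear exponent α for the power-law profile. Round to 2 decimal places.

Power law: V₂/V₁ = (z₂/z₁)^α ⇒ α = ln(V₂/V₁) / ln(z₂/z₁)
α = ln(33.0/28.0) / ln(140.0/30.0) = ln(1.1786) / ln(4.6667)
  = 0.16430 / 1.54045 = 0.10666

α ≈ 0.11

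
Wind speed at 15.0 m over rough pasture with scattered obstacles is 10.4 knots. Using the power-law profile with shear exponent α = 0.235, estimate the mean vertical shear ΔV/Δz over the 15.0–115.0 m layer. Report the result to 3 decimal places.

0.064 knots/m

Power law: V₂ = V₁ · (z₂/z₁)^α = 10.4 × (7.6667)^0.235 = 16.7848 knots
ΔV/Δz = (16.7848 − 10.4)/(115.0 − 15.0) = 6.3848/100.0000 = 0.06385 knots/m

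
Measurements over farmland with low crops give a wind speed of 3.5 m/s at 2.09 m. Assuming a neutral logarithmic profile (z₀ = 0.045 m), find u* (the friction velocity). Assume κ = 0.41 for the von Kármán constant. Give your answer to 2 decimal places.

Log law: V(z) = (u*/κ) · ln(z/z₀) ⇒ u* = κ · V / ln(z/z₀)
u* = 0.41 × 3.5 / ln(2.09/0.045) = 0.41 × 3.5 / 3.8383
   = 1.4350 / 3.8383 = 0.3739 m/s

u* ≈ 0.37 m/s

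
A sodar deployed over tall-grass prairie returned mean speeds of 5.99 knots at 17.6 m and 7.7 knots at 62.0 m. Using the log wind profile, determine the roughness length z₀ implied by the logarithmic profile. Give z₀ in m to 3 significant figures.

Log law: V(z) ∝ ln(z/z₀). With r = V₁/V₂ = 5.99/7.7 = 0.77792,
r · ln(z₂/z₀) = ln(z₁/z₀) ⇒ ln z₀ = (ln z₁ − r·ln z₂)/(1 − r)
ln z₀ = (2.86790 − 0.77792×4.12713) / 0.22208 = -1.5431
z₀ = exp(-1.5431) = 0.2137 m

z₀ ≈ 0.214 m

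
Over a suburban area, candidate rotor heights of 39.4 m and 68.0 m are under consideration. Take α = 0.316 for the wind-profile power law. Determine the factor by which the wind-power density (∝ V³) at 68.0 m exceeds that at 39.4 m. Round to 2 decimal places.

1.68

Speed ratio: V_B/V_A = (z_B/z_A)^α = (68.0/39.4)^0.316 = (1.7259)^0.316 = 1.18822
Power-density ratio: P_B/P_A = (V_B/V_A)³ = (1.18822)³ = 1.67760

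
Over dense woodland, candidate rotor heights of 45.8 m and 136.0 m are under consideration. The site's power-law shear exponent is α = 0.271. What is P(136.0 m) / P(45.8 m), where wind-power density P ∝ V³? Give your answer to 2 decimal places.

2.42

Speed ratio: V_B/V_A = (z_B/z_A)^α = (136.0/45.8)^0.271 = (2.9694)^0.271 = 1.34306
Power-density ratio: P_B/P_A = (V_B/V_A)³ = (1.34306)³ = 2.42261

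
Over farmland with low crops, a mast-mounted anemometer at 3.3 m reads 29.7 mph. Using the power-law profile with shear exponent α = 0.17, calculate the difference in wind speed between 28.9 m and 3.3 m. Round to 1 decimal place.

13.2 mph

Power law: V₂ = V₁ · (z₂/z₁)^α = 29.7 × (8.7576)^0.17 = 42.9499 mph
ΔV = 42.9499 − 29.7 = 13.2499 mph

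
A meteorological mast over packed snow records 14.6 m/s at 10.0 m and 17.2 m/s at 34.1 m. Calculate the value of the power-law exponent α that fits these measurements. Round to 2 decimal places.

Power law: V₂/V₁ = (z₂/z₁)^α ⇒ α = ln(V₂/V₁) / ln(z₂/z₁)
α = ln(17.2/14.6) / ln(34.1/10.0) = ln(1.1781) / ln(3.4100)
  = 0.16389 / 1.22671 = 0.13360

α ≈ 0.13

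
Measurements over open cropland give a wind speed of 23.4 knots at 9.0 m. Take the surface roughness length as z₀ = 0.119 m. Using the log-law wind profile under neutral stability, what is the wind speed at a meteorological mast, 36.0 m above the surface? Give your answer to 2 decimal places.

30.90 knots

Log law: V(z) ∝ ln(z/z₀), so V₂/V₁ = ln(z₂/z₀) / ln(z₁/z₀).
ln(36.0/0.119) = 5.7122, ln(9.0/0.119) = 4.3259
V₂ = 23.4 × 5.7122/4.3259 = 23.4 × 1.3205 = 30.8989 knots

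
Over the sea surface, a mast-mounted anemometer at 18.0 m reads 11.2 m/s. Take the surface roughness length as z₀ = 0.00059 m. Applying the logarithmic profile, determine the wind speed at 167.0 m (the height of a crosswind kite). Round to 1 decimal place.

Log law: V(z) ∝ ln(z/z₀), so V₂/V₁ = ln(z₂/z₀) / ln(z₁/z₀).
ln(167.0/0.00059) = 12.5534, ln(18.0/0.00059) = 10.3258
V₂ = 11.2 × 12.5534/10.3258 = 11.2 × 1.2157 = 13.6162 m/s

13.6 m/s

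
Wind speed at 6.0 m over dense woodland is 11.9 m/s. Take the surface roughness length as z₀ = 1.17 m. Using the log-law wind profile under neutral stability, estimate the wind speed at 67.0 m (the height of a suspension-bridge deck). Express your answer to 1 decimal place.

Log law: V(z) ∝ ln(z/z₀), so V₂/V₁ = ln(z₂/z₀) / ln(z₁/z₀).
ln(67.0/1.17) = 4.0477, ln(6.0/1.17) = 1.6348
V₂ = 11.9 × 4.0477/1.6348 = 11.9 × 2.4760 = 29.4646 m/s

29.5 m/s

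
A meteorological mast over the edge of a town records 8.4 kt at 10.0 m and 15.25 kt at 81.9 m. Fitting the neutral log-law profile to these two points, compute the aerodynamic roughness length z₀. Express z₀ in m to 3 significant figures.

Log law: V(z) ∝ ln(z/z₀). With r = V₁/V₂ = 8.4/15.25 = 0.55082,
r · ln(z₂/z₀) = ln(z₁/z₀) ⇒ ln z₀ = (ln z₁ − r·ln z₂)/(1 − r)
ln z₀ = (2.30259 − 0.55082×4.40550) / 0.44918 = -0.2762
z₀ = exp(-0.2762) = 0.7587 m

z₀ ≈ 0.759 m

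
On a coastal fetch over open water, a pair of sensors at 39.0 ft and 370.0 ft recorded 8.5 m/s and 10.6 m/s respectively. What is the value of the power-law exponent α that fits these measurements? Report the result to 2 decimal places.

α ≈ 0.10

Power law: V₂/V₁ = (z₂/z₁)^α ⇒ α = ln(V₂/V₁) / ln(z₂/z₁)
α = ln(10.6/8.5) / ln(370.0/39.0) = ln(1.2471) / ln(9.4872)
  = 0.22079 / 2.24994 = 0.09813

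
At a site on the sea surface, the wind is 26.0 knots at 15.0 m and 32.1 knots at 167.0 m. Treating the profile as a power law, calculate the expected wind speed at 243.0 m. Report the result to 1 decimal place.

33.2 knots

First find α: α = ln(V₂/V₁)/ln(z₂/z₁) = ln(32.1/26.0)/ln(167.0/15.0) = 0.21076/2.40994 = 0.0875
Extrapolate from 167.0 m to 243.0 m: V₃ = 32.1 × (243.0/167.0)^0.0875 = 32.1 × 1.0333 = 33.1704 knots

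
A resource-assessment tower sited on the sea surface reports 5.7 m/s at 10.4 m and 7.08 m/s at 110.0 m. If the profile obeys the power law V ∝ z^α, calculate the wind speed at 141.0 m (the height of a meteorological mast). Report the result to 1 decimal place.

7.2 m/s

First find α: α = ln(V₂/V₁)/ln(z₂/z₁) = ln(7.08/5.7)/ln(110.0/10.4) = 0.21681/2.35867 = 0.0919
Extrapolate from 110.0 m to 141.0 m: V₃ = 7.08 × (141.0/110.0)^0.0919 = 7.08 × 1.0231 = 7.2434 m/s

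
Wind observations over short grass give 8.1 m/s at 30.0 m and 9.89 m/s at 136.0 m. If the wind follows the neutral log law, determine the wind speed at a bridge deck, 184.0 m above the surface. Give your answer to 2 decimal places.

Log law: V ∝ ln(z/z₀). From the pair, with r = V₁/V₂ = 0.81901,
ln z₀ = (ln z₁ − r·ln z₂)/(1 − r) = (3.4012 − 0.81901×4.9127)/0.18099 = -3.4384 → z₀ = 0.03212 m
V₃ = V₁ · ln(z₃/z₀)/ln(z₁/z₀) = 8.1 × 8.6533/6.8396 = 10.2480 m/s

10.25 m/s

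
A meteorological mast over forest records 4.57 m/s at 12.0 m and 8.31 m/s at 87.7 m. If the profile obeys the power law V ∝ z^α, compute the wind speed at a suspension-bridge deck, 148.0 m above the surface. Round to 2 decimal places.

First find α: α = ln(V₂/V₁)/ln(z₂/z₁) = ln(8.31/4.57)/ln(87.7/12.0) = 0.59795/1.98902 = 0.3006
Extrapolate from 87.7 m to 148.0 m: V₃ = 8.31 × (148.0/87.7)^0.3006 = 8.31 × 1.1704 = 9.7257 m/s

9.73 m/s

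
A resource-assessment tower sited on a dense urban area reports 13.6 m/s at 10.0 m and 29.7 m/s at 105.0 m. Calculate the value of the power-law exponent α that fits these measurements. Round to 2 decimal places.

Power law: V₂/V₁ = (z₂/z₁)^α ⇒ α = ln(V₂/V₁) / ln(z₂/z₁)
α = ln(29.7/13.6) / ln(105.0/10.0) = ln(2.1838) / ln(10.5000)
  = 0.78108 / 2.35138 = 0.33218

α ≈ 0.33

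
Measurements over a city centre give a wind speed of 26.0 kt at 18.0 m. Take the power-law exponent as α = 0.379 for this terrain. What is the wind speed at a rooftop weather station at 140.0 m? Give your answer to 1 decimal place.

56.6 kt

Power-law profile: V₂ = V₁ · (z₂/z₁)^α
V₂ = 26.0 × (140.0/18.0)^0.379 = 26.0 × (7.7778)^0.379
    = 26.0 × 2.1759 = 56.5728 kt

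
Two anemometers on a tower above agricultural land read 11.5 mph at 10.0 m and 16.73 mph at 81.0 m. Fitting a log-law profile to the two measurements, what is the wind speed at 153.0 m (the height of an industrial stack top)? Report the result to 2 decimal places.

18.32 mph

Log law: V ∝ ln(z/z₀). From the pair, with r = V₁/V₂ = 0.68739,
ln z₀ = (ln z₁ − r·ln z₂)/(1 − r) = (2.3026 − 0.68739×4.3944)/0.31261 = -2.2971 → z₀ = 0.1005 m
V₃ = V₁ · ln(z₃/z₀)/ln(z₁/z₀) = 11.5 × 7.3276/4.5997 = 18.3201 mph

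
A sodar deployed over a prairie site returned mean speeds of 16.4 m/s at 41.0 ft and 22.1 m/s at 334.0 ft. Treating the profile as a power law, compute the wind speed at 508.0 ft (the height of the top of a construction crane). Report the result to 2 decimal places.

First find α: α = ln(V₂/V₁)/ln(z₂/z₁) = ln(22.1/16.4)/ln(334.0/41.0) = 0.29830/2.09757 = 0.1422
Extrapolate from 334.0 ft to 508.0 ft: V₃ = 22.1 × (508.0/334.0)^0.1422 = 22.1 × 1.0614 = 23.4580 m/s

23.46 m/s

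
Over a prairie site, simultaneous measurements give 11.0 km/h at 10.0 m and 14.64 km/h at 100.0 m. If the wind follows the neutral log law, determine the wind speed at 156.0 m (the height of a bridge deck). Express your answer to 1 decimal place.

Log law: V ∝ ln(z/z₀). From the pair, with r = V₁/V₂ = 0.75137,
ln z₀ = (ln z₁ − r·ln z₂)/(1 − r) = (2.3026 − 0.75137×4.6052)/0.24863 = -4.6558 → z₀ = 0.009507 m
V₃ = V₁ · ln(z₃/z₀)/ln(z₁/z₀) = 11.0 × 9.7056/6.9584 = 15.3430 km/h

15.3 km/h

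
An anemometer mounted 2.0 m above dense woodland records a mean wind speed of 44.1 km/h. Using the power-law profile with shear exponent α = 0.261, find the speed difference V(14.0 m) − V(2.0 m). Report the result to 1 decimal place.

29.2 km/h

Power law: V₂ = V₁ · (z₂/z₁)^α = 44.1 × (7.0000)^0.261 = 73.2840 km/h
ΔV = 73.2840 − 44.1 = 29.1840 km/h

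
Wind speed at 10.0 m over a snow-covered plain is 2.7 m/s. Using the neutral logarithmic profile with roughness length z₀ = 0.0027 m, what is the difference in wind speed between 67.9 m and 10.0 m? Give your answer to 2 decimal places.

Log law: V₂ = V₁ · ln(z₂/z₀)/ln(z₁/z₀) = 2.7 × 10.1325/8.2171 = 3.3294 m/s
ΔV = 3.3294 − 2.7 = 0.6294 m/s

0.63 m/s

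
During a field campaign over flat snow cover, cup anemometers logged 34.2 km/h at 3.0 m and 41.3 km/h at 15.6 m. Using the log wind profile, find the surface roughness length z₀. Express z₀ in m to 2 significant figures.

Log law: V(z) ∝ ln(z/z₀). With r = V₁/V₂ = 34.2/41.3 = 0.82809,
r · ln(z₂/z₀) = ln(z₁/z₀) ⇒ ln z₀ = (ln z₁ − r·ln z₂)/(1 − r)
ln z₀ = (1.09861 − 0.82809×2.74727) / 0.17191 = -6.8428
z₀ = exp(-6.8428) = 0.001067 m

z₀ ≈ 0.0011 m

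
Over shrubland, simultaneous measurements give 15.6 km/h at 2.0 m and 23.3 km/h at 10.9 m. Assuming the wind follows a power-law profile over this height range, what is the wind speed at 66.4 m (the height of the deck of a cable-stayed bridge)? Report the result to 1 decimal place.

First find α: α = ln(V₂/V₁)/ln(z₂/z₁) = ln(23.3/15.6)/ln(10.9/2.0) = 0.40118/1.69562 = 0.2366
Extrapolate from 10.9 m to 66.4 m: V₃ = 23.3 × (66.4/10.9)^0.2366 = 23.3 × 1.5335 = 35.7294 km/h

35.7 km/h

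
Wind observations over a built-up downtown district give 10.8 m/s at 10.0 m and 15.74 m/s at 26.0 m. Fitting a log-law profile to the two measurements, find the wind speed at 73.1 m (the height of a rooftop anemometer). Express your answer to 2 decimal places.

21.08 m/s

Log law: V ∝ ln(z/z₀). From the pair, with r = V₁/V₂ = 0.68615,
ln z₀ = (ln z₁ − r·ln z₂)/(1 − r) = (2.3026 − 0.68615×3.2581)/0.31385 = 0.2136 → z₀ = 1.238 m
V₃ = V₁ · ln(z₃/z₀)/ln(z₁/z₀) = 10.8 × 4.0782/2.0890 = 21.0844 m/s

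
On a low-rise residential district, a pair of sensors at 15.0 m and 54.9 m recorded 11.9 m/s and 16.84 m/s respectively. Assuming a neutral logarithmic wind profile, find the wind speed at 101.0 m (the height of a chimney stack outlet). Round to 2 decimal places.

Log law: V ∝ ln(z/z₀). From the pair, with r = V₁/V₂ = 0.70665,
ln z₀ = (ln z₁ − r·ln z₂)/(1 − r) = (2.7081 − 0.70665×4.0055)/0.29335 = -0.4174 → z₀ = 0.6587 m
V₃ = V₁ · ln(z₃/z₀)/ln(z₁/z₀) = 11.9 × 5.0325/3.1255 = 19.1610 m/s

19.16 m/s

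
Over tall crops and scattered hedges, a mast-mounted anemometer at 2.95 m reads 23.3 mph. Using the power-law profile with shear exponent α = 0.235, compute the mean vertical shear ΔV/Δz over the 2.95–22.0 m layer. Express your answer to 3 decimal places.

Power law: V₂ = V₁ · (z₂/z₁)^α = 23.3 × (7.4576)^0.235 = 37.3609 mph
ΔV/Δz = (37.3609 − 23.3)/(22.0 − 2.95) = 14.0609/19.0500 = 0.73810 mph/m

0.738 mph/m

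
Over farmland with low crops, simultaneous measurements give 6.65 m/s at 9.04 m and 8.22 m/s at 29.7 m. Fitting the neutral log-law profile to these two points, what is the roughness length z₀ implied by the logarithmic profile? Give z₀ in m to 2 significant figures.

Log law: V(z) ∝ ln(z/z₀). With r = V₁/V₂ = 6.65/8.22 = 0.80900,
r · ln(z₂/z₀) = ln(z₁/z₀) ⇒ ln z₀ = (ln z₁ − r·ln z₂)/(1 − r)
ln z₀ = (2.20166 − 0.80900×3.39115) / 0.19100 = -2.8366
z₀ = exp(-2.8366) = 0.05862 m

z₀ ≈ 0.059 m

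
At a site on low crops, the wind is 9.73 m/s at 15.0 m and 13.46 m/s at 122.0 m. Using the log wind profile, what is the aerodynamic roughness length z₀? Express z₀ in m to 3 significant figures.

z₀ ≈ 0.0633 m

Log law: V(z) ∝ ln(z/z₀). With r = V₁/V₂ = 9.73/13.46 = 0.72288,
r · ln(z₂/z₀) = ln(z₁/z₀) ⇒ ln z₀ = (ln z₁ − r·ln z₂)/(1 − r)
ln z₀ = (2.70805 − 0.72288×4.80402) / 0.27712 = -2.7595
z₀ = exp(-2.7595) = 0.06333 m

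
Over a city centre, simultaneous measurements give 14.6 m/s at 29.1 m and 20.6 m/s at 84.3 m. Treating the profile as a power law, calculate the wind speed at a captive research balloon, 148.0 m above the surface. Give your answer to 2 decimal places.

24.72 m/s

First find α: α = ln(V₂/V₁)/ln(z₂/z₁) = ln(20.6/14.6)/ln(84.3/29.1) = 0.34427/1.06364 = 0.3237
Extrapolate from 84.3 m to 148.0 m: V₃ = 20.6 × (148.0/84.3)^0.3237 = 20.6 × 1.1998 = 24.7163 m/s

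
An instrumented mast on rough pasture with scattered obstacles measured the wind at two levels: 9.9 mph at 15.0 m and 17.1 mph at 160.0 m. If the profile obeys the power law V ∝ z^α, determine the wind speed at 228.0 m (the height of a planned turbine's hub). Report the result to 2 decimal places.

18.56 mph

First find α: α = ln(V₂/V₁)/ln(z₂/z₁) = ln(17.1/9.9)/ln(160.0/15.0) = 0.54654/2.36712 = 0.2309
Extrapolate from 160.0 m to 228.0 m: V₃ = 17.1 × (228.0/160.0)^0.2309 = 17.1 × 1.0852 = 18.5571 mph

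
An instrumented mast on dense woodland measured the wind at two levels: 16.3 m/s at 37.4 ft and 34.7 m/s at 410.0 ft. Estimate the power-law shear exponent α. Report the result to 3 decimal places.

Power law: V₂/V₁ = (z₂/z₁)^α ⇒ α = ln(V₂/V₁) / ln(z₂/z₁)
α = ln(34.7/16.3) / ln(410.0/37.4) = ln(2.1288) / ln(10.9626)
  = 0.75557 / 2.39449 = 0.31555

α ≈ 0.316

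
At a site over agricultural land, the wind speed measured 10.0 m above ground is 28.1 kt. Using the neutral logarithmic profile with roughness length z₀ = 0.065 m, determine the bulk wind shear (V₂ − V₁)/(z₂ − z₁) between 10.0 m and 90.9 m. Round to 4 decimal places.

0.1522 kt/m

Log law: V₂ = V₁ · ln(z₂/z₀)/ln(z₁/z₀) = 28.1 × 7.2431/5.0360 = 40.4158 kt
ΔV/Δz = (40.4158 − 28.1)/(90.9 − 10.0) = 12.3158/80.9000 = 0.15223 kt/m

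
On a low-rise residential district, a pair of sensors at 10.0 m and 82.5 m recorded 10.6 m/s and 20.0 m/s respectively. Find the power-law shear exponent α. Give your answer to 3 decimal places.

α ≈ 0.301

Power law: V₂/V₁ = (z₂/z₁)^α ⇒ α = ln(V₂/V₁) / ln(z₂/z₁)
α = ln(20.0/10.6) / ln(82.5/10.0) = ln(1.8868) / ln(8.2500)
  = 0.63488 / 2.11021 = 0.30086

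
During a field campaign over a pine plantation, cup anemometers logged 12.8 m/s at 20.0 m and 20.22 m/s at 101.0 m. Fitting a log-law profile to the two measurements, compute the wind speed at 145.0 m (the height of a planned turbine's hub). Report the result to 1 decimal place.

Log law: V ∝ ln(z/z₀). From the pair, with r = V₁/V₂ = 0.63304,
ln z₀ = (ln z₁ − r·ln z₂)/(1 − r) = (2.9957 − 0.63304×4.6151)/0.36696 = 0.2022 → z₀ = 1.224 m
V₃ = V₁ · ln(z₃/z₀)/ln(z₁/z₀) = 12.8 × 4.7746/2.7936 = 21.8769 m/s

21.9 m/s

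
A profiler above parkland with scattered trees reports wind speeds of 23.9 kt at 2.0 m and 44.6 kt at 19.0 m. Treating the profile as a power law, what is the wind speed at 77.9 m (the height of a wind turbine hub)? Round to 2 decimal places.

First find α: α = ln(V₂/V₁)/ln(z₂/z₁) = ln(44.6/23.9)/ln(19.0/2.0) = 0.62386/2.25129 = 0.2771
Extrapolate from 19.0 m to 77.9 m: V₃ = 44.6 × (77.9/19.0)^0.2771 = 44.6 × 1.4785 = 65.9392 kt

65.94 kt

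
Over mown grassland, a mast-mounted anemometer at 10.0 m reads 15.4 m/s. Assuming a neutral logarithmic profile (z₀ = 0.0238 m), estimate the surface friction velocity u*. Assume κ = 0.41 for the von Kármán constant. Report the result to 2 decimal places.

u* ≈ 1.05 m/s

Log law: V(z) = (u*/κ) · ln(z/z₀) ⇒ u* = κ · V / ln(z/z₀)
u* = 0.41 × 15.4 / ln(10.0/0.0238) = 0.41 × 15.4 / 6.0407
   = 6.3140 / 6.0407 = 1.0453 m/s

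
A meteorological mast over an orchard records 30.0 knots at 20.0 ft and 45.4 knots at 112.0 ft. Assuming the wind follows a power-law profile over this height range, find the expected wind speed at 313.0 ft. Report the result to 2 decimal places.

58.13 knots

First find α: α = ln(V₂/V₁)/ln(z₂/z₁) = ln(45.4/30.0)/ln(112.0/20.0) = 0.41431/1.72277 = 0.2405
Extrapolate from 112.0 ft to 313.0 ft: V₃ = 45.4 × (313.0/112.0)^0.2405 = 45.4 × 1.2804 = 58.1292 knots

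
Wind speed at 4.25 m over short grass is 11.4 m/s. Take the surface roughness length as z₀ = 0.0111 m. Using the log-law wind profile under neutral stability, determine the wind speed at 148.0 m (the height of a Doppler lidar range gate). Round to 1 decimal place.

18.2 m/s

Log law: V(z) ∝ ln(z/z₀), so V₂/V₁ = ln(z₂/z₀) / ln(z₁/z₀).
ln(148.0/0.0111) = 9.4980, ln(4.25/0.0111) = 5.9477
V₂ = 11.4 × 9.4980/5.9477 = 11.4 × 1.5969 = 18.2048 m/s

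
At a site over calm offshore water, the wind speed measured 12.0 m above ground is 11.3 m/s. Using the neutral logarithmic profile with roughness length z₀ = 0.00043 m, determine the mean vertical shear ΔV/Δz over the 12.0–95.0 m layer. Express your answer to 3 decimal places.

0.028 m/s/m

Log law: V₂ = V₁ · ln(z₂/z₀)/ln(z₁/z₀) = 11.3 × 12.3056/10.2366 = 13.5839 m/s
ΔV/Δz = (13.5839 − 11.3)/(95.0 − 12.0) = 2.2839/83.0000 = 0.02752 m/s/m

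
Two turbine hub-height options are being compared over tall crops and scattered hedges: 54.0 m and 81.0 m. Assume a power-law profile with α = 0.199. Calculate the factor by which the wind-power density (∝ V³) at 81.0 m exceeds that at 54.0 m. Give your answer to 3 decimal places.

1.274

Speed ratio: V_B/V_A = (z_B/z_A)^α = (81.0/54.0)^0.199 = (1.5000)^0.199 = 1.08403
Power-density ratio: P_B/P_A = (V_B/V_A)³ = (1.08403)³ = 1.27387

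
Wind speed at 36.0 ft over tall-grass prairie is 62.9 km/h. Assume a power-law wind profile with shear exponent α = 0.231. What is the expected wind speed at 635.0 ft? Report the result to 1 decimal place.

Power-law profile: V₂ = V₁ · (z₂/z₁)^α
V₂ = 62.9 × (635.0/36.0)^0.231 = 62.9 × (17.6389)^0.231
    = 62.9 × 1.9406 = 122.0634 km/h

122.1 km/h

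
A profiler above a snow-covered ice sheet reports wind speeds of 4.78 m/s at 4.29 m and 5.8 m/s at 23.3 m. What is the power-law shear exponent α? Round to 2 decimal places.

α ≈ 0.11

Power law: V₂/V₁ = (z₂/z₁)^α ⇒ α = ln(V₂/V₁) / ln(z₂/z₁)
α = ln(5.8/4.78) / ln(23.3/4.29) = ln(1.2134) / ln(5.4312)
  = 0.19342 / 1.69217 = 0.11430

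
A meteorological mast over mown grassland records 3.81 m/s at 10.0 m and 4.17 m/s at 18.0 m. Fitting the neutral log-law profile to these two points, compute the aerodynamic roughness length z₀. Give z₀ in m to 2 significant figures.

Log law: V(z) ∝ ln(z/z₀). With r = V₁/V₂ = 3.81/4.17 = 0.91367,
r · ln(z₂/z₀) = ln(z₁/z₀) ⇒ ln z₀ = (ln z₁ − r·ln z₂)/(1 − r)
ln z₀ = (2.30259 − 0.91367×2.89037) / 0.08633 = -3.9182
z₀ = exp(-3.9182) = 0.01988 m

z₀ ≈ 0.020 m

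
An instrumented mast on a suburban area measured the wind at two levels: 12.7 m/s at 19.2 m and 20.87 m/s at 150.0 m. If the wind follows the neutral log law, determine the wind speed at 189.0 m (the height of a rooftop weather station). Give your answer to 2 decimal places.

21.79 m/s

Log law: V ∝ ln(z/z₀). From the pair, with r = V₁/V₂ = 0.60853,
ln z₀ = (ln z₁ − r·ln z₂)/(1 − r) = (2.9549 − 0.60853×5.0106)/0.39147 = -0.2406 → z₀ = 0.7861 m
V₃ = V₁ · ln(z₃/z₀)/ln(z₁/z₀) = 12.7 × 5.4824/3.1956 = 21.7885 m/s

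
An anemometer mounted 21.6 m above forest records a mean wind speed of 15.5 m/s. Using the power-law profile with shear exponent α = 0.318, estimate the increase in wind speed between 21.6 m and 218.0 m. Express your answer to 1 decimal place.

Power law: V₂ = V₁ · (z₂/z₁)^α = 15.5 × (10.0926)^0.318 = 32.3299 m/s
ΔV = 32.3299 − 15.5 = 16.8299 m/s

16.8 m/s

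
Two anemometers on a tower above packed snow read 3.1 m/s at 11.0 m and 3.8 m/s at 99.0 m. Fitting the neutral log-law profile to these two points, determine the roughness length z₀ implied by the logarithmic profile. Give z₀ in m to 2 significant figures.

Log law: V(z) ∝ ln(z/z₀). With r = V₁/V₂ = 3.1/3.8 = 0.81579,
r · ln(z₂/z₀) = ln(z₁/z₀) ⇒ ln z₀ = (ln z₁ − r·ln z₂)/(1 − r)
ln z₀ = (2.39790 − 0.81579×4.59512) / 0.18421 = -7.3327
z₀ = exp(-7.3327) = 0.0006538 m

z₀ ≈ 0.00065 m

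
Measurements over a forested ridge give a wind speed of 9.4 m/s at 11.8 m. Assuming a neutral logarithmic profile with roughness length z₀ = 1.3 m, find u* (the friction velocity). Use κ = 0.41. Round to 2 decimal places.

Log law: V(z) = (u*/κ) · ln(z/z₀) ⇒ u* = κ · V / ln(z/z₀)
u* = 0.41 × 9.4 / ln(11.8/1.3) = 0.41 × 9.4 / 2.2057
   = 3.8540 / 2.2057 = 1.7473 m/s

u* ≈ 1.75 m/s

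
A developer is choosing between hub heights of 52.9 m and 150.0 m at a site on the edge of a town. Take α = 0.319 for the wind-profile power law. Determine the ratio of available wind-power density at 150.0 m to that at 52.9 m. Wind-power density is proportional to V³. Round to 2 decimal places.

Speed ratio: V_B/V_A = (z_B/z_A)^α = (150.0/52.9)^0.319 = (2.8355)^0.319 = 1.39441
Power-density ratio: P_B/P_A = (V_B/V_A)³ = (1.39441)³ = 2.71127

2.71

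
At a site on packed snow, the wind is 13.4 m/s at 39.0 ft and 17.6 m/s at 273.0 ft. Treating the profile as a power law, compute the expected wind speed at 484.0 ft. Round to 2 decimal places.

First find α: α = ln(V₂/V₁)/ln(z₂/z₁) = ln(17.6/13.4)/ln(273.0/39.0) = 0.27264/1.94591 = 0.1401
Extrapolate from 273.0 ft to 484.0 ft: V₃ = 17.6 × (484.0/273.0)^0.1401 = 17.6 × 1.0835 = 19.0702 m/s

19.07 m/s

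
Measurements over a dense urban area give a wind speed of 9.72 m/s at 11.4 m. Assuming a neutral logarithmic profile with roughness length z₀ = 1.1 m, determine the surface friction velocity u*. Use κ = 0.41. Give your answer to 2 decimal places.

Log law: V(z) = (u*/κ) · ln(z/z₀) ⇒ u* = κ · V / ln(z/z₀)
u* = 0.41 × 9.72 / ln(11.4/1.1) = 0.41 × 9.72 / 2.3383
   = 3.9852 / 2.3383 = 1.7043 m/s

u* ≈ 1.70 m/s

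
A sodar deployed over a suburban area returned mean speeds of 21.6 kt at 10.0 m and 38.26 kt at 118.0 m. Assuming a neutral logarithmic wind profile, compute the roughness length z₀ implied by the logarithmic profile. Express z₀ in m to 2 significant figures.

z₀ ≈ 0.41 m

Log law: V(z) ∝ ln(z/z₀). With r = V₁/V₂ = 21.6/38.26 = 0.56456,
r · ln(z₂/z₀) = ln(z₁/z₀) ⇒ ln z₀ = (ln z₁ − r·ln z₂)/(1 − r)
ln z₀ = (2.30259 − 0.56456×4.77068) / 0.43544 = -0.8974
z₀ = exp(-0.8974) = 0.4076 m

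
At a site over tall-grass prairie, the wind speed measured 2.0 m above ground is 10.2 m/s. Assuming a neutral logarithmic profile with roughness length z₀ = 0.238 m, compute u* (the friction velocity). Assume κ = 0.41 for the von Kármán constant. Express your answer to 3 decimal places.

u* ≈ 1.965 m/s

Log law: V(z) = (u*/κ) · ln(z/z₀) ⇒ u* = κ · V / ln(z/z₀)
u* = 0.41 × 10.2 / ln(2.0/0.238) = 0.41 × 10.2 / 2.1286
   = 4.1820 / 2.1286 = 1.9646 m/s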